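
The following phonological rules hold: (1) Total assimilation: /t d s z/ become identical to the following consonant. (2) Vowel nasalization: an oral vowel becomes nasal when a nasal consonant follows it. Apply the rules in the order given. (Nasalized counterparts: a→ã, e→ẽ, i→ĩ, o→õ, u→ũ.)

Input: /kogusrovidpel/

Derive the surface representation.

[kogurrovippel]

Rule 1: /s/ before /r/ → [r] (total assimilation)
Rule 1: /d/ before /p/ → [p] (total assimilation)
After rule 1: kogurrovippel
Rule 2: no segment meets the rule's conditions; no change.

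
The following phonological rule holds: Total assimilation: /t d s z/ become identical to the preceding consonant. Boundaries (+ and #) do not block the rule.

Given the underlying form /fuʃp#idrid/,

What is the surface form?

no segment meets the rule's conditions; no change.

[fuʃp#idrid]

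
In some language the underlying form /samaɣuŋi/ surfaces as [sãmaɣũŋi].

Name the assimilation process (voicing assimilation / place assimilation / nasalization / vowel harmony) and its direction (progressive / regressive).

/a/→[ã] /u/→[ũ].
Each target copies a feature from the following segment, so the direction is regressive.

nasalization, regressive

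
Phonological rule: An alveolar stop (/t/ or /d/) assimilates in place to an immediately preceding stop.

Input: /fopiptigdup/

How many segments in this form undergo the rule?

/t/ after /p/ (labial) → [p]
/d/ after /g/ (velar) → [g]
2 segments change.

2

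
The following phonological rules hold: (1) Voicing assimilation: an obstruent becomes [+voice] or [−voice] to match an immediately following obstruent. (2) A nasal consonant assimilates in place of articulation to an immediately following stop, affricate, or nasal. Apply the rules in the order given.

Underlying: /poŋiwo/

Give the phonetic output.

[poŋiwo]

Rule 1: no segment meets the rule's conditions; no change.
After rule 1: poŋiwo
Rule 2: no segment meets the rule's conditions; no change.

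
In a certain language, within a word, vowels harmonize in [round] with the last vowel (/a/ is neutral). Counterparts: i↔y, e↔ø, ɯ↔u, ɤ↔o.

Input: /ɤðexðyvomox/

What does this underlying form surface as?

/ɤ/ harmonizes with /o/ ([+round]) → [o]
/e/ harmonizes with /o/ ([+round]) → [ø]

[oðøxðyvomox]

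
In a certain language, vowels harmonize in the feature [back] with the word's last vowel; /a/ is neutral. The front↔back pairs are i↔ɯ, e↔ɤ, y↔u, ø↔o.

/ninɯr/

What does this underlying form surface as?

/i/ harmonizes with /ɯ/ ([+back]) → [ɯ]

[nɯnɯr]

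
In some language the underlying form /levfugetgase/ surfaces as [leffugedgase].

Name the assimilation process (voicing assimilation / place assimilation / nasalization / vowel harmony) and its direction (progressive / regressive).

voicing assimilation, regressive

/v/→[f] /t/→[d].
Each target copies a feature from the following segment, so the direction is regressive.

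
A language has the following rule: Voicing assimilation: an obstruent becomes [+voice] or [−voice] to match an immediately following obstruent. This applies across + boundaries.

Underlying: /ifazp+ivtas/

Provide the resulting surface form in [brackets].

[ifasp+iftas]

/z/ before /p/ (voiceless) → [s]
/v/ before /t/ (voiceless) → [f]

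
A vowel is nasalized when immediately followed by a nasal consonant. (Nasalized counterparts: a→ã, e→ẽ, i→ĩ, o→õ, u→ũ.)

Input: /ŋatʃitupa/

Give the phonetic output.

no segment meets the rule's conditions; no change.

[ŋatʃitupa]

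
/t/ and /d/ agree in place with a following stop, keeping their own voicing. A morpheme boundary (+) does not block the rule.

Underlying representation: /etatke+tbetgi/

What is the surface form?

/t/ before /k/ (velar) → [k]
/t/ before /b/ (labial) → [p]
/t/ before /g/ (velar) → [k]

[etakke+pbekgi]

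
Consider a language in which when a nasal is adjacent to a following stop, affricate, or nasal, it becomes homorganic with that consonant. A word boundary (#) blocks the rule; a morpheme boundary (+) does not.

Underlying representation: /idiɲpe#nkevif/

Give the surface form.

/ɲ/ before /p/ (labial) → [m]
/n/ before /k/ (velar) → [ŋ]

[idimpe#ŋkevif]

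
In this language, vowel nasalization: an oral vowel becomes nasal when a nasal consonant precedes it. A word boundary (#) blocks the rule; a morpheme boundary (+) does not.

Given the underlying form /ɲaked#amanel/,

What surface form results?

[ɲãked#amãnẽl]

/a/ after nasal /ɲ/ → [ã]
/a/ after nasal /m/ → [ã]
/e/ after nasal /n/ → [ẽ]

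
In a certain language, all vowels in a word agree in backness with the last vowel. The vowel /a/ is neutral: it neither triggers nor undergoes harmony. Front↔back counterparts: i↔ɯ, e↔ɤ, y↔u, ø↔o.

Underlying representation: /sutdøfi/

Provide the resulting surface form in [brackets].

/u/ harmonizes with /i/ ([-back]) → [y]

[sytdøfi]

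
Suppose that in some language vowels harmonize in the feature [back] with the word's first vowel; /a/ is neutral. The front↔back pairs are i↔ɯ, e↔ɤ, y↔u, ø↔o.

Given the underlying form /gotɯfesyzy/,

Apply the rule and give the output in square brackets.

/e/ harmonizes with /o/ ([+back]) → [ɤ]
/y/ harmonizes with /o/ ([+back]) → [u]
/y/ harmonizes with /o/ ([+back]) → [u]

[gotɯfɤsuzu]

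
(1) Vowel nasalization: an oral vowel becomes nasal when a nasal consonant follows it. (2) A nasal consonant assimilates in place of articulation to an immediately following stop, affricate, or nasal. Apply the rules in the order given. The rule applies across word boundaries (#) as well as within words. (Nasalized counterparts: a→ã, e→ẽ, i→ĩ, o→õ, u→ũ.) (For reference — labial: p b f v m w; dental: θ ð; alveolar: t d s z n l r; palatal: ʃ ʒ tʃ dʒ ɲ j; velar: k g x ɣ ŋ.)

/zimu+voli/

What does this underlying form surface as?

[zĩmu+voli]

Rule 1: /i/ before nasal /m/ → [ĩ]
After rule 1: zĩmu+voli
Rule 2: no segment meets the rule's conditions; no change.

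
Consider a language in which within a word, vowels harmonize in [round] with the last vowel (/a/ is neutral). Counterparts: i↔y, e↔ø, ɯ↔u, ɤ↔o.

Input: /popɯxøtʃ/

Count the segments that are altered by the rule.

1

/ɯ/ harmonizes with /ø/ ([+round]) → [u]
1 segment changes.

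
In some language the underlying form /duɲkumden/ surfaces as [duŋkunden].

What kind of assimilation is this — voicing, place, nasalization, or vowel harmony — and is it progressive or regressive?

/ɲ/→[ŋ] /m/→[n].
Each target copies a feature from the following segment, so the direction is regressive.

place assimilation, regressive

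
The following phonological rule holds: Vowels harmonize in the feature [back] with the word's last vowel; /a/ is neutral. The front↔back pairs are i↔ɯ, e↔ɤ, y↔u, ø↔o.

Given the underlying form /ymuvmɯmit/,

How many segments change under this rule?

2

/u/ harmonizes with /i/ ([-back]) → [y]
/ɯ/ harmonizes with /i/ ([-back]) → [i]
2 segments change.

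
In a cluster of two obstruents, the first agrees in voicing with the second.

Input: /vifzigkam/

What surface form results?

/f/ before /z/ (voiced) → [v]
/g/ before /k/ (voiceless) → [k]

[vivzikkam]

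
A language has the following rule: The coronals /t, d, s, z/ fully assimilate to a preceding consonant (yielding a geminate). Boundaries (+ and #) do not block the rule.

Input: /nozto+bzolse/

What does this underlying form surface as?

/t/ after /z/ → [z] (total assimilation)
/z/ after /b/ → [b] (total assimilation)
/s/ after /l/ → [l] (total assimilation)

[nozzo+bbolle]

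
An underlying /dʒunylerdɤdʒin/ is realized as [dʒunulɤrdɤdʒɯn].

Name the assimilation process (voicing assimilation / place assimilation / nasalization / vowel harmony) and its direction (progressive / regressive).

vowel harmony, progressive

/y/→[u] /e/→[ɤ] /i/→[ɯ].
Vowels agree with the first vowel, so the harmony is progressive.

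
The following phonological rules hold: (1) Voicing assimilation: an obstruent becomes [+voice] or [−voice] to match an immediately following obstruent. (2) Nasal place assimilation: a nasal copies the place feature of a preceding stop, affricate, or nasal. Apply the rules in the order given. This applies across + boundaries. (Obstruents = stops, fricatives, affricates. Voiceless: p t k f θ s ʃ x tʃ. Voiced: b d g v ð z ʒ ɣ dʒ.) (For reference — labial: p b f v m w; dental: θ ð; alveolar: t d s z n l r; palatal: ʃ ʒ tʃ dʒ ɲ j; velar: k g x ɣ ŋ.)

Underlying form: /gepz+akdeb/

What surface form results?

Rule 1: /p/ before /z/ (voiced) → [b]
Rule 1: /k/ before /d/ (voiced) → [g]
After rule 1: gebz+agdeb
Rule 2: no segment meets the rule's conditions; no change.

[gebz+agdeb]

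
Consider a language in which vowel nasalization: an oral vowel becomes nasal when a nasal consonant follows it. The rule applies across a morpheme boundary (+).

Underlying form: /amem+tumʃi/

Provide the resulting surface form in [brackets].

/a/ before nasal /m/ → [ã]
/e/ before nasal /m/ → [ẽ]
/u/ before nasal /m/ → [ũ]

[ãmẽm+tũmʃi]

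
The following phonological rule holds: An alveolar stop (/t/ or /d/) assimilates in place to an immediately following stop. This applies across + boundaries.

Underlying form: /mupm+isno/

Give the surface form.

[mupm+isno]

no segment meets the rule's conditions; no change.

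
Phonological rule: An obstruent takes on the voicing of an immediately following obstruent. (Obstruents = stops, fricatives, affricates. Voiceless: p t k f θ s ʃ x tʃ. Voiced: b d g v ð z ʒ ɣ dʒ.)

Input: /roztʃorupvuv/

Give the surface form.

[rostʃorubvuv]

/z/ before /tʃ/ (voiceless) → [s]
/p/ before /v/ (voiced) → [b]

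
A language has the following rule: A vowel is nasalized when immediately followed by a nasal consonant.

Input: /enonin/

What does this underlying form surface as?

/e/ before nasal /n/ → [ẽ]
/o/ before nasal /n/ → [õ]
/i/ before nasal /n/ → [ĩ]

[ẽnõnĩn]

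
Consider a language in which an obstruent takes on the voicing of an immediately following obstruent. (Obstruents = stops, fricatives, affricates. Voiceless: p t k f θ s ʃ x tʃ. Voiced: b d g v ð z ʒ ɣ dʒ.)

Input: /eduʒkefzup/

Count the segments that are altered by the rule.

/ʒ/ before /k/ (voiceless) → [ʃ]
/f/ before /z/ (voiced) → [v]
2 segments change.

2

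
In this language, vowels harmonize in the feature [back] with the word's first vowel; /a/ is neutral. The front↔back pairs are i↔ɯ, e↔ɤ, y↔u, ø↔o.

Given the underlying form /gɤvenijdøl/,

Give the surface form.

[gɤvɤnɯjdol]

/e/ harmonizes with /ɤ/ ([+back]) → [ɤ]
/i/ harmonizes with /ɤ/ ([+back]) → [ɯ]
/ø/ harmonizes with /ɤ/ ([+back]) → [o]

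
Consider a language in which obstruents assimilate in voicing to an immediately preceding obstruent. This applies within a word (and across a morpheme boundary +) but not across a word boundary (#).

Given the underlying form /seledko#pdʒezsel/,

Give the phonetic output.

[seledgo#ptʃezzel]

/k/ after /d/ (voiced) → [g]
/dʒ/ after /p/ (voiceless) → [tʃ]
/s/ after /z/ (voiced) → [z]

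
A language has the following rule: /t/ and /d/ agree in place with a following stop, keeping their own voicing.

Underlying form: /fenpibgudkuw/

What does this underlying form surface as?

/d/ before /k/ (velar) → [g]

[fenpibgugkuw]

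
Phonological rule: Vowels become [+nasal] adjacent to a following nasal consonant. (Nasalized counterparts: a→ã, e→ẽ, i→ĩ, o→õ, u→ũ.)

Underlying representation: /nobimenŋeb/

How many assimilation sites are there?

2

/i/ before nasal /m/ → [ĩ]
/e/ before nasal /n/ → [ẽ]
2 segments change.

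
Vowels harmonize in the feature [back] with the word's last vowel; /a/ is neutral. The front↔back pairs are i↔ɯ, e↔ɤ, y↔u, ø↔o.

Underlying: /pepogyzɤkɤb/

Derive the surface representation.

[pɤpoguzɤkɤb]

/e/ harmonizes with /ɤ/ ([+back]) → [ɤ]
/y/ harmonizes with /ɤ/ ([+back]) → [u]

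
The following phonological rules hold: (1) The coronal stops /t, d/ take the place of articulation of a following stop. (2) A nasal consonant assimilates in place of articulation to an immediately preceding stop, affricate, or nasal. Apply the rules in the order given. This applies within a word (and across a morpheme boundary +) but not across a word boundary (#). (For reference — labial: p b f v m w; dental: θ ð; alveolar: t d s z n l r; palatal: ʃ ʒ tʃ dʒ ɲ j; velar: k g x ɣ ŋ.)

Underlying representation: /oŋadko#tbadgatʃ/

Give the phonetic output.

[oŋagko#pbaggatʃ]

Rule 1: /d/ before /k/ (velar) → [g]
Rule 1: /t/ before /b/ (labial) → [p]
Rule 1: /d/ before /g/ (velar) → [g]
After rule 1: oŋagko#pbaggatʃ
Rule 2: no segment meets the rule's conditions; no change.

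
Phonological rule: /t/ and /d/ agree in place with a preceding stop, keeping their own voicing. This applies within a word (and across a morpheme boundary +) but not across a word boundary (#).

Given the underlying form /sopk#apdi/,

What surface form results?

[sopk#apbi]

/d/ after /p/ (labial) → [b]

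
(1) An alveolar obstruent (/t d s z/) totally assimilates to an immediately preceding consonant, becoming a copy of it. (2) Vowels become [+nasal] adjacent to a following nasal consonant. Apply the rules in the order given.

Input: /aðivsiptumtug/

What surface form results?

Rule 1: /s/ after /v/ → [v] (total assimilation)
Rule 1: /t/ after /p/ → [p] (total assimilation)
Rule 1: /t/ after /m/ → [m] (total assimilation)
After rule 1: aðivvippummug
Rule 2: /u/ before nasal /m/ → [ũ]

[aðivvippũmmug]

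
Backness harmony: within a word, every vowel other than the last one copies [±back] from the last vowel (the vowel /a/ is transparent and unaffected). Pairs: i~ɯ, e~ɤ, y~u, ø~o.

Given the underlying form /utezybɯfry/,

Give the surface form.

[ytezybifry]

/u/ harmonizes with /y/ ([-back]) → [y]
/ɯ/ harmonizes with /y/ ([-back]) → [i]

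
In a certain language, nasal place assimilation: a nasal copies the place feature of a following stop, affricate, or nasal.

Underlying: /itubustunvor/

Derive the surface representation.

[itubustunvor]

no segment meets the rule's conditions; no change.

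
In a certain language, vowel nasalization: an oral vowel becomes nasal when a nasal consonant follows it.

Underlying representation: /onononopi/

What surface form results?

/o/ before nasal /n/ → [õ]
/o/ before nasal /n/ → [õ]
/o/ before nasal /n/ → [õ]

[õnõnõnopi]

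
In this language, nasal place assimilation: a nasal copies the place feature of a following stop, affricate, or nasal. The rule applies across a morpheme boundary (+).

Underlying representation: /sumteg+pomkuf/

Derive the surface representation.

/m/ before /t/ (alveolar) → [n]
/m/ before /k/ (velar) → [ŋ]

[sunteg+poŋkuf]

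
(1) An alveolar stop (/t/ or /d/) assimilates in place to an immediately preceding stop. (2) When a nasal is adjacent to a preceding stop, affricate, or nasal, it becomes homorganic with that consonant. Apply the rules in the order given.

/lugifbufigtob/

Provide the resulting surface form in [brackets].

[lugifbufigkob]

Rule 1: /t/ after /g/ (velar) → [k]
After rule 1: lugifbufigkob
Rule 2: no segment meets the rule's conditions; no change.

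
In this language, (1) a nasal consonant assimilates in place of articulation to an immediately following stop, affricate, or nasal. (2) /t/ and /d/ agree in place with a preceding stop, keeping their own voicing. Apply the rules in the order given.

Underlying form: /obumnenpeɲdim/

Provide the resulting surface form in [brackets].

[obunnempendim]

Rule 1: /m/ before /n/ (alveolar) → [n]
Rule 1: /n/ before /p/ (labial) → [m]
Rule 1: /ɲ/ before /d/ (alveolar) → [n]
After rule 1: obunnempendim
Rule 2: no segment meets the rule's conditions; no change.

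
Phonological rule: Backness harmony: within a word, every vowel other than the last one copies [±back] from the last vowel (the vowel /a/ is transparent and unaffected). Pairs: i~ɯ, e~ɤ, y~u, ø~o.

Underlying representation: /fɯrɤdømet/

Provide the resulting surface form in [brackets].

[firedømet]

/ɯ/ harmonizes with /e/ ([-back]) → [i]
/ɤ/ harmonizes with /e/ ([-back]) → [e]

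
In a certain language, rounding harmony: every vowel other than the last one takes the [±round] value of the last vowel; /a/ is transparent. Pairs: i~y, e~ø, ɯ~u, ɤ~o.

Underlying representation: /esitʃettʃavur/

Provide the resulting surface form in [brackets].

/e/ harmonizes with /u/ ([+round]) → [ø]
/i/ harmonizes with /u/ ([+round]) → [y]
/e/ harmonizes with /u/ ([+round]) → [ø]

[øsytʃøttʃavur]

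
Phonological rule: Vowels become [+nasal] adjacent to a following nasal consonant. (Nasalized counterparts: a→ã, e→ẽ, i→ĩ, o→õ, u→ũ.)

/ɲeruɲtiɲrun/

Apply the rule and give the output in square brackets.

[ɲerũɲtĩɲrũn]

/u/ before nasal /ɲ/ → [ũ]
/i/ before nasal /ɲ/ → [ĩ]
/u/ before nasal /n/ → [ũ]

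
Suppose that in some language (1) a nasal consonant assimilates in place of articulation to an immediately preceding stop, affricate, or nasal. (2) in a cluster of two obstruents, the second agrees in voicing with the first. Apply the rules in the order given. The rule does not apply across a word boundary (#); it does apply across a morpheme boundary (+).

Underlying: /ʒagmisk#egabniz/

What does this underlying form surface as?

[ʒagŋisk#egabmiz]

Rule 1: /m/ after /g/ (velar) → [ŋ]
Rule 1: /n/ after /b/ (labial) → [m]
After rule 1: ʒagŋisk#egabmiz
Rule 2: no segment meets the rule's conditions; no change.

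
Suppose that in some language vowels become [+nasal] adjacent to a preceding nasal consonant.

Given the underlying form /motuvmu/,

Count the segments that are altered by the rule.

2

/o/ after nasal /m/ → [õ]
/u/ after nasal /m/ → [ũ]
2 segments change.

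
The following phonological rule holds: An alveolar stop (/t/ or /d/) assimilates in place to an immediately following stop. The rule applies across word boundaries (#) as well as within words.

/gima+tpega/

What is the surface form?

/t/ before /p/ (labial) → [p]

[gima+ppega]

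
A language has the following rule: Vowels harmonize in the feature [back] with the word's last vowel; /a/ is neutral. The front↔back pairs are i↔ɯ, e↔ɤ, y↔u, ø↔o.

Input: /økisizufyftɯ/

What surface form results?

[okɯsɯzufuftɯ]

/ø/ harmonizes with /ɯ/ ([+back]) → [o]
/i/ harmonizes with /ɯ/ ([+back]) → [ɯ]
/i/ harmonizes with /ɯ/ ([+back]) → [ɯ]
/y/ harmonizes with /ɯ/ ([+back]) → [u]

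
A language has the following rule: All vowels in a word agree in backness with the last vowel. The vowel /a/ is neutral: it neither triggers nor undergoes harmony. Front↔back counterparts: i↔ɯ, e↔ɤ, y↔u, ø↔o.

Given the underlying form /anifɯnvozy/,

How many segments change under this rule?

2

/ɯ/ harmonizes with /y/ ([-back]) → [i]
/o/ harmonizes with /y/ ([-back]) → [ø]
2 segments change.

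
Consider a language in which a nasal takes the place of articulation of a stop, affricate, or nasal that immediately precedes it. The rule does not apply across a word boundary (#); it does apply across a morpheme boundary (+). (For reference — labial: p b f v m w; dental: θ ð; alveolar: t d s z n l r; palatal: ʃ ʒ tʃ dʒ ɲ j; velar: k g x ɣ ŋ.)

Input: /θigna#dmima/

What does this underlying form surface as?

[θigŋa#dnima]

/n/ after /g/ (velar) → [ŋ]
/m/ after /d/ (alveolar) → [n]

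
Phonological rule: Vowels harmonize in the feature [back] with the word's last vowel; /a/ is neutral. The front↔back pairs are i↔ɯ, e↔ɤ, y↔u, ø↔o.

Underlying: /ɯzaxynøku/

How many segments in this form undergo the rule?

/y/ harmonizes with /u/ ([+back]) → [u]
/ø/ harmonizes with /u/ ([+back]) → [o]
2 segments change.

2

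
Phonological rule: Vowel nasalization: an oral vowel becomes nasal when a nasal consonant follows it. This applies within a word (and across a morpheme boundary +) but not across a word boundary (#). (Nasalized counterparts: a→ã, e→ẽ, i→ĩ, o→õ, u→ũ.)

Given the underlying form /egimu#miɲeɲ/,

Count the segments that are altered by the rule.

/i/ before nasal /m/ → [ĩ]
/i/ before nasal /ɲ/ → [ĩ]
/e/ before nasal /ɲ/ → [ẽ]
3 segments change.

3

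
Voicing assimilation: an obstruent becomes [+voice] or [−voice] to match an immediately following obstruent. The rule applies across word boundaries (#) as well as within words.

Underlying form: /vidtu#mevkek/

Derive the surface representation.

/d/ before /t/ (voiceless) → [t]
/v/ before /k/ (voiceless) → [f]

[vittu#mefkek]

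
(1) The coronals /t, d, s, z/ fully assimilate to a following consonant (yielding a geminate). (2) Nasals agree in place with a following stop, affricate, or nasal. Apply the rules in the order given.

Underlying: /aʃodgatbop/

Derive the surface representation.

[aʃoggabbop]

Rule 1: /d/ before /g/ → [g] (total assimilation)
Rule 1: /t/ before /b/ → [b] (total assimilation)
After rule 1: aʃoggabbop
Rule 2: no segment meets the rule's conditions; no change.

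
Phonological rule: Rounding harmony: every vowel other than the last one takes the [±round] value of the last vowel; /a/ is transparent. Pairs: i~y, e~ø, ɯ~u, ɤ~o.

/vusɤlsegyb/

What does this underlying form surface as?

[vusolsøgyb]

/ɤ/ harmonizes with /y/ ([+round]) → [o]
/e/ harmonizes with /y/ ([+round]) → [ø]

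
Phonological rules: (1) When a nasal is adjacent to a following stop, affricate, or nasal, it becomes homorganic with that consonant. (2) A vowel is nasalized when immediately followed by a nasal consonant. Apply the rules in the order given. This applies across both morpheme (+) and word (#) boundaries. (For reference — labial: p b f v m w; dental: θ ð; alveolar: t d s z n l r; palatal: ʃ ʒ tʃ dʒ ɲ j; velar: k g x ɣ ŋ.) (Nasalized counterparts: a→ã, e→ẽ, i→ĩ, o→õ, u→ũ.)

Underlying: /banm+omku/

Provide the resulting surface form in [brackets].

[bãmm+õŋku]

Rule 1: /n/ before /m/ (labial) → [m]
Rule 1: /m/ before /k/ (velar) → [ŋ]
After rule 1: bamm+oŋku
Rule 2: /a/ before nasal /m/ → [ã]
Rule 2: /o/ before nasal /ŋ/ → [õ]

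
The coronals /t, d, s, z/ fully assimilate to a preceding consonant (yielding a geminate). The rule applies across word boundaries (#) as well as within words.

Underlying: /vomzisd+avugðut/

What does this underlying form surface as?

[vommiss+avugðut]

/z/ after /m/ → [m] (total assimilation)
/d/ after /s/ → [s] (total assimilation)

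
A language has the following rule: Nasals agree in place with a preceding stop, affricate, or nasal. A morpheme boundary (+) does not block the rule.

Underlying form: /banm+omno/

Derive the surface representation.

/m/ after /n/ (alveolar) → [n]
/n/ after /m/ (labial) → [m]

[bann+ommo]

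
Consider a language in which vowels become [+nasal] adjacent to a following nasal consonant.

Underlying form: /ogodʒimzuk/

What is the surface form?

[ogodʒĩmzuk]

/i/ before nasal /m/ → [ĩ]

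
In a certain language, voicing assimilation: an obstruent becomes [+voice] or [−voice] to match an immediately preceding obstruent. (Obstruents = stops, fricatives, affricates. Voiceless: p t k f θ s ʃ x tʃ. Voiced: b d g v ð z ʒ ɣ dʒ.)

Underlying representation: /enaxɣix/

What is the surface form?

/ɣ/ after /x/ (voiceless) → [x]

[enaxxix]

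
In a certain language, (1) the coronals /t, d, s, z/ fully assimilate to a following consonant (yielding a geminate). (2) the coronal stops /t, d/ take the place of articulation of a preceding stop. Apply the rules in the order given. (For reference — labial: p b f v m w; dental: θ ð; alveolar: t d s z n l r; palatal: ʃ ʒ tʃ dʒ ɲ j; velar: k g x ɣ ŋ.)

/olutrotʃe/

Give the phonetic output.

[olurrotʃe]

Rule 1: /t/ before /r/ → [r] (total assimilation)
After rule 1: olurrotʃe
Rule 2: no segment meets the rule's conditions; no change.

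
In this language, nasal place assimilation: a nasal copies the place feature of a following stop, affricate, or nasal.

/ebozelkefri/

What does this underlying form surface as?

no segment meets the rule's conditions; no change.

[ebozelkefri]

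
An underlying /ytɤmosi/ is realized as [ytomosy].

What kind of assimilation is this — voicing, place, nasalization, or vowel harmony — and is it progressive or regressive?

vowel harmony, progressive

/ɤ/→[o] /i/→[y].
Vowels agree with the first vowel, so the harmony is progressive.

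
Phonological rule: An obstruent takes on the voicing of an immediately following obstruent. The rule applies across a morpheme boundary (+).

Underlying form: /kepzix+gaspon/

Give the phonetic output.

/p/ before /z/ (voiced) → [b]
/x/ before /g/ (voiced) → [ɣ]

[kebziɣ+gaspon]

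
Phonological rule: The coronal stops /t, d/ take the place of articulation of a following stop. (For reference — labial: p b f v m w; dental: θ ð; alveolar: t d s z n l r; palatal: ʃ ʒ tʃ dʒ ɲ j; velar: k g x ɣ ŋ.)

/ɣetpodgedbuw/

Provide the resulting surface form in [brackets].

/t/ before /p/ (labial) → [p]
/d/ before /g/ (velar) → [g]
/d/ before /b/ (labial) → [b]

[ɣeppoggebbuw]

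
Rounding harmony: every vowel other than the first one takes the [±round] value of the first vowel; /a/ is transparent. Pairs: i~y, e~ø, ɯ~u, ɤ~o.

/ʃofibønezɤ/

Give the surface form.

[ʃofybønøzo]

/i/ harmonizes with /o/ ([+round]) → [y]
/e/ harmonizes with /o/ ([+round]) → [ø]
/ɤ/ harmonizes with /o/ ([+round]) → [o]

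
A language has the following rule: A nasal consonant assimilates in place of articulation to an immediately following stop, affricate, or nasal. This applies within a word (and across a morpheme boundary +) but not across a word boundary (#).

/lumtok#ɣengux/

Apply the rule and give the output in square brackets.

[luntok#ɣeŋgux]

/m/ before /t/ (alveolar) → [n]
/n/ before /g/ (velar) → [ŋ]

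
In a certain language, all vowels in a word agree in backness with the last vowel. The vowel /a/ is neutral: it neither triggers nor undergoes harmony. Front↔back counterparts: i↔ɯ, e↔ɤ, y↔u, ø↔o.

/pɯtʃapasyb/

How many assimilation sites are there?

/ɯ/ harmonizes with /y/ ([-back]) → [i]
1 segment changes.

1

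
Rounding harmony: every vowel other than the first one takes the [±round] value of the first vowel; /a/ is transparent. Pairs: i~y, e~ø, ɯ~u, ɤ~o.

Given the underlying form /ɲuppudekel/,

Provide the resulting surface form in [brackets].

/e/ harmonizes with /u/ ([+round]) → [ø]
/e/ harmonizes with /u/ ([+round]) → [ø]

[ɲuppudøkøl]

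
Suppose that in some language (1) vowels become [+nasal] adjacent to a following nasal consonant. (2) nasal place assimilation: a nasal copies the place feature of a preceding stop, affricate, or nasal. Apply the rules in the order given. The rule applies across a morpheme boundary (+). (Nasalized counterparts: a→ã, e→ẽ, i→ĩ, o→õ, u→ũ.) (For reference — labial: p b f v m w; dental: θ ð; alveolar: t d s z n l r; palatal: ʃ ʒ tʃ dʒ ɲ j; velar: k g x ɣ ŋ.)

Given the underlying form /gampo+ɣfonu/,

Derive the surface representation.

Rule 1: /a/ before nasal /m/ → [ã]
Rule 1: /o/ before nasal /n/ → [õ]
After rule 1: gãmpo+ɣfõnu
Rule 2: no segment meets the rule's conditions; no change.

[gãmpo+ɣfõnu]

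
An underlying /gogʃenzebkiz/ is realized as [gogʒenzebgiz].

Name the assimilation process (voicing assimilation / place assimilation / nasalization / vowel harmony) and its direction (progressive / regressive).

/ʃ/→[ʒ] /k/→[g].
Each target copies a feature from the preceding segment, so the direction is progressive.

voicing assimilation, progressive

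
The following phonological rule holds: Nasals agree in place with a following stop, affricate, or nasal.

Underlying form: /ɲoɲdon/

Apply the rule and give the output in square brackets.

[ɲondon]

/ɲ/ before /d/ (alveolar) → [n]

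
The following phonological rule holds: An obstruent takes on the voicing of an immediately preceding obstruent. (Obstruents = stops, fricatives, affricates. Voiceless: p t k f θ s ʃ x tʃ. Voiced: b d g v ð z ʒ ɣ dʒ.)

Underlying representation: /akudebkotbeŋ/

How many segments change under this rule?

2

/k/ after /b/ (voiced) → [g]
/b/ after /t/ (voiceless) → [p]
2 segments change.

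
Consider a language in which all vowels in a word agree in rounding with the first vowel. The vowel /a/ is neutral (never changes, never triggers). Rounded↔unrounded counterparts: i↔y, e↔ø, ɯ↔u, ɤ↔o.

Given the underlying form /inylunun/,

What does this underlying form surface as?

/y/ harmonizes with /i/ ([-round]) → [i]
/u/ harmonizes with /i/ ([-round]) → [ɯ]
/u/ harmonizes with /i/ ([-round]) → [ɯ]

[inilɯnɯn]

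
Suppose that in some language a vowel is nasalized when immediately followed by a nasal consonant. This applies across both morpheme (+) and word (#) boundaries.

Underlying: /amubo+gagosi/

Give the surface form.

/a/ before nasal /m/ → [ã]

[ãmubo+gagosi]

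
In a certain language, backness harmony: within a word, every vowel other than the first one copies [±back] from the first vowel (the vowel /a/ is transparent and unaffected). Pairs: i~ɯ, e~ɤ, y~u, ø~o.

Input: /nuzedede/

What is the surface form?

/e/ harmonizes with /u/ ([+back]) → [ɤ]
/e/ harmonizes with /u/ ([+back]) → [ɤ]
/e/ harmonizes with /u/ ([+back]) → [ɤ]

[nuzɤdɤdɤ]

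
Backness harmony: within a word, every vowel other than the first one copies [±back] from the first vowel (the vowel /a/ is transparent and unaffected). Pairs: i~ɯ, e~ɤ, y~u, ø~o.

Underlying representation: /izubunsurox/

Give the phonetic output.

[izybynsyrøx]

/u/ harmonizes with /i/ ([-back]) → [y]
/u/ harmonizes with /i/ ([-back]) → [y]
/u/ harmonizes with /i/ ([-back]) → [y]
/o/ harmonizes with /i/ ([-back]) → [ø]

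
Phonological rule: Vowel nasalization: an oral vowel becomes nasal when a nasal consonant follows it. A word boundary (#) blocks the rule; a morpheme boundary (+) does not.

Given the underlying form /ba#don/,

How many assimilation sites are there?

1

/o/ before nasal /n/ → [õ]
1 segment changes.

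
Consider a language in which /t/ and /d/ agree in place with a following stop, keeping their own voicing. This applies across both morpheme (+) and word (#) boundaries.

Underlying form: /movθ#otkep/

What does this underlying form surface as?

[movθ#okkep]

/t/ before /k/ (velar) → [k]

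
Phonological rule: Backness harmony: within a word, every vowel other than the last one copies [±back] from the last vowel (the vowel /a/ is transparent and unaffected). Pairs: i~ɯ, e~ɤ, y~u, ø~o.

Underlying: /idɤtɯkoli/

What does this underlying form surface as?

[idetikøli]

/ɤ/ harmonizes with /i/ ([-back]) → [e]
/ɯ/ harmonizes with /i/ ([-back]) → [i]
/o/ harmonizes with /i/ ([-back]) → [ø]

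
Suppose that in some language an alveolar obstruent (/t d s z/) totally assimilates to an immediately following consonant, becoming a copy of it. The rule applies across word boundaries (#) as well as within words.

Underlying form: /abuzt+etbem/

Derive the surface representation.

[abutt+ebbem]

/z/ before /t/ → [t] (total assimilation)
/t/ before /b/ → [b] (total assimilation)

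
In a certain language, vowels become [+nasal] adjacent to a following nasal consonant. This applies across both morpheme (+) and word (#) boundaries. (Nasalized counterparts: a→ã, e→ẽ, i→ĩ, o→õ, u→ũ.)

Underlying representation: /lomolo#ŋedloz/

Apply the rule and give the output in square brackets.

[lõmolõ#ŋedloz]

/o/ before nasal /m/ → [õ]
/o/ before nasal /ŋ/ → [õ]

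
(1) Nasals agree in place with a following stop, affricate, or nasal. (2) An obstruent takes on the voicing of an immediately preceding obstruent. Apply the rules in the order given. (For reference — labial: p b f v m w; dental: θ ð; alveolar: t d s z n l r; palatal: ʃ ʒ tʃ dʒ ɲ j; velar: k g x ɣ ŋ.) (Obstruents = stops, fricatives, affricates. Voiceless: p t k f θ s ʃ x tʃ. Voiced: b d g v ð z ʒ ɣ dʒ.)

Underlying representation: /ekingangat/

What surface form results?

Rule 1: /n/ before /g/ (velar) → [ŋ]
Rule 1: /n/ before /g/ (velar) → [ŋ]
After rule 1: ekiŋgaŋgat
Rule 2: no segment meets the rule's conditions; no change.

[ekiŋgaŋgat]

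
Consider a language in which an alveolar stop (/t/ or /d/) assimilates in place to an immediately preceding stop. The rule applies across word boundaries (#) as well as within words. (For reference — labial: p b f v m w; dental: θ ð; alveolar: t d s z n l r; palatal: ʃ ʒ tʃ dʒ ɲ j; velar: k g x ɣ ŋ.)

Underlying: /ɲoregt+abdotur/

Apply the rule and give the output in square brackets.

[ɲoregk+abbotur]

/t/ after /g/ (velar) → [k]
/d/ after /b/ (labial) → [b]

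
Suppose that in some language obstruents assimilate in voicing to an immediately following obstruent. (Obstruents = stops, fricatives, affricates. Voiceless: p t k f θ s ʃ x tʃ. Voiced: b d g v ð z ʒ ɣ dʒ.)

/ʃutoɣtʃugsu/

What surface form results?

[ʃutoxtʃuksu]

/ɣ/ before /tʃ/ (voiceless) → [x]
/g/ before /s/ (voiceless) → [k]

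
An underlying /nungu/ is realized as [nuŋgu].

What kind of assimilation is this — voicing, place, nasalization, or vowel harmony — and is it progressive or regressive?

place assimilation, regressive

/n/→[ŋ].
Each target copies a feature from the following segment, so the direction is regressive.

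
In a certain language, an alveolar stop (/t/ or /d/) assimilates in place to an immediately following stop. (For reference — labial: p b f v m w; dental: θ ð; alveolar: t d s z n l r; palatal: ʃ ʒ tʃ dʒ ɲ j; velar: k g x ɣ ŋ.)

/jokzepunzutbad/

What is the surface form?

[jokzepunzupbad]

/t/ before /b/ (labial) → [p]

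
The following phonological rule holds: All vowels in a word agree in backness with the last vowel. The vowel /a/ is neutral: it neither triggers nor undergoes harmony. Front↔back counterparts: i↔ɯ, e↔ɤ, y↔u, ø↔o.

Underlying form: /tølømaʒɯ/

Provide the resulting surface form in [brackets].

[tolomaʒɯ]

/ø/ harmonizes with /ɯ/ ([+back]) → [o]
/ø/ harmonizes with /ɯ/ ([+back]) → [o]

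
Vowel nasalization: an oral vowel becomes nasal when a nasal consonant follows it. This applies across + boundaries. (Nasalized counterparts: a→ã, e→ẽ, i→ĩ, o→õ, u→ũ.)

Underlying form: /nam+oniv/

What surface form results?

/a/ before nasal /m/ → [ã]
/o/ before nasal /n/ → [õ]

[nãm+õniv]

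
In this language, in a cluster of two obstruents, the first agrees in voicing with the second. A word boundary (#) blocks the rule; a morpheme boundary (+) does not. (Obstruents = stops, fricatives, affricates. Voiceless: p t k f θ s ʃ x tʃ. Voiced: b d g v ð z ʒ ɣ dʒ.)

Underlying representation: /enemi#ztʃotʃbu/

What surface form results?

[enemi#stʃodʒbu]

/z/ before /tʃ/ (voiceless) → [s]
/tʃ/ before /b/ (voiced) → [dʒ]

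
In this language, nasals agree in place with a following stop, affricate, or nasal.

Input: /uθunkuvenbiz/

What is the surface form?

[uθuŋkuvembiz]

/n/ before /k/ (velar) → [ŋ]
/n/ before /b/ (labial) → [m]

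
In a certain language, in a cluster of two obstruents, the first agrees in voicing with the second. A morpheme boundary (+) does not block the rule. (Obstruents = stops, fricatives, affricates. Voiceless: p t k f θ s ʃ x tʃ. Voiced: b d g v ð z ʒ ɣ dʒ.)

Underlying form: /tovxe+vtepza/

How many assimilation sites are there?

/v/ before /x/ (voiceless) → [f]
/v/ before /t/ (voiceless) → [f]
/p/ before /z/ (voiced) → [b]
3 segments change.

3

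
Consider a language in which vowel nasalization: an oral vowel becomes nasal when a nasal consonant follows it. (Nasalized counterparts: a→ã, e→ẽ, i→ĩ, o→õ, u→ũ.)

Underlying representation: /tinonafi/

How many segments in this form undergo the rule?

/i/ before nasal /n/ → [ĩ]
/o/ before nasal /n/ → [õ]
2 segments change.

2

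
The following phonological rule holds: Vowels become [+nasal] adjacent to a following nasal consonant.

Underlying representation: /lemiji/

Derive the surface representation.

/e/ before nasal /m/ → [ẽ]

[lẽmiji]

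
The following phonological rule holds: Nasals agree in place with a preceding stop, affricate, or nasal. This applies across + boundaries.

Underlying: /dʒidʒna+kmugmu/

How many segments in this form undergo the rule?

3

/n/ after /dʒ/ (palatal) → [ɲ]
/m/ after /k/ (velar) → [ŋ]
/m/ after /g/ (velar) → [ŋ]
3 segments change.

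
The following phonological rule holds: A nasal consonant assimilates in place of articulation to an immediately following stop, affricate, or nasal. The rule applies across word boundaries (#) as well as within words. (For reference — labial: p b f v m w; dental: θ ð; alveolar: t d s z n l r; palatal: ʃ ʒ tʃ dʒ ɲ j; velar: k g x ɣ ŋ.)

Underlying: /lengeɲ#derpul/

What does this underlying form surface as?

[leŋgen#derpul]

/n/ before /g/ (velar) → [ŋ]
/ɲ/ before /d/ (alveolar) → [n]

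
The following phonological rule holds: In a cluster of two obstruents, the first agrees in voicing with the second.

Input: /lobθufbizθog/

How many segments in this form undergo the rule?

3

/b/ before /θ/ (voiceless) → [p]
/f/ before /b/ (voiced) → [v]
/z/ before /θ/ (voiceless) → [s]
3 segments change.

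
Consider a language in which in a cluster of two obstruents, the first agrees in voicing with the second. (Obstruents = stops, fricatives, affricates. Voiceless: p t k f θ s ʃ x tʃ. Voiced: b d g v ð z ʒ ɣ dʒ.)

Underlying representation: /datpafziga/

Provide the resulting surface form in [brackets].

/f/ before /z/ (voiced) → [v]

[datpavziga]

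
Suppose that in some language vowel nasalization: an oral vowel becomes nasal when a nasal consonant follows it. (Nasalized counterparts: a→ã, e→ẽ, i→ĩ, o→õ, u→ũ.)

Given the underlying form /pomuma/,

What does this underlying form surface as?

/o/ before nasal /m/ → [õ]
/u/ before nasal /m/ → [ũ]

[põmũma]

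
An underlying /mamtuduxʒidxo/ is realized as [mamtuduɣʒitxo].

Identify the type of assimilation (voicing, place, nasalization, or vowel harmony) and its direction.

voicing assimilation, regressive

/x/→[ɣ] /d/→[t].
Each target copies a feature from the following segment, so the direction is regressive.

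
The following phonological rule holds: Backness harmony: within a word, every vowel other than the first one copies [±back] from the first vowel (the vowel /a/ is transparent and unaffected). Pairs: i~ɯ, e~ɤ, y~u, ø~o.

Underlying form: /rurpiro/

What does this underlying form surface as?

[rurpɯro]

/i/ harmonizes with /u/ ([+back]) → [ɯ]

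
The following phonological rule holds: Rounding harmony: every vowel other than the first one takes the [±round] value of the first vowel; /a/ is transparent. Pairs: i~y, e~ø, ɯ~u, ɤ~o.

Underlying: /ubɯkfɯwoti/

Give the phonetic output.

/ɯ/ harmonizes with /u/ ([+round]) → [u]
/ɯ/ harmonizes with /u/ ([+round]) → [u]
/i/ harmonizes with /u/ ([+round]) → [y]

[ubukfuwoty]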